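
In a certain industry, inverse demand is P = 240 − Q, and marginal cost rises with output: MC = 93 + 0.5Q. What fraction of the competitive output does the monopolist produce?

Monopoly sets MR = MC: 240 − 2Q = 93 + 0.5Q ⇒ Q = 58.8, P = 240 − 58.8 = 181.2.
Under competition P = MC: 240 − Q = 93 + 0.5Q ⇒ Q = 98, P = 142.
Ratio Q_m/Q_c = 58.8/98 = 0.6.

Q_m/Q_c = 0.6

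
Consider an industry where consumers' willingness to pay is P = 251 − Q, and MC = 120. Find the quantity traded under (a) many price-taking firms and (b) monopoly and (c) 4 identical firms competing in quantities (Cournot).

Competition: Q = 131; Monopoly: Q = 65.5; Cournot: Q = 104.8

Perfect competition: P = MC = 120, so 251 − Q = 120 and Q = 131.
The monopolist equates marginal revenue to marginal cost: 251 − 2Q = 120, so Q = 65.5. From demand, P = 185.5.
With 4 symmetric Cournot firms, each firm's FOC gives 251 − 5q = 120, so q = 26.2, Q = 4·26.2 = 104.8, and P = 146.2.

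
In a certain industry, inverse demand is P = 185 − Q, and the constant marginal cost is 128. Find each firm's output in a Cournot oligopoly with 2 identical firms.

Cournot with 2 identical firms: the symmetric best-response condition is 185 − 3q = 128. Each firm produces q = 19, total output Q = 38, price P = 147.

q_i = 19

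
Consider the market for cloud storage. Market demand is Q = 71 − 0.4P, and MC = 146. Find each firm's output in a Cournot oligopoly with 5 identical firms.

Inverting demand: P = 177.5 − 2.5Q.
In a 5-firm Cournot equilibrium, symmetry and the first-order condition give q = (177.5 − 146)/(15) = 2.1. So Q = 10.5 and P = 151.25.

q_i = 2.1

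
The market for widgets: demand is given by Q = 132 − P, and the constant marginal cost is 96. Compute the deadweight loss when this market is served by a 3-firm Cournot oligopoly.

DWL = 40.5

Inverting demand: P = 132 − Q.
Under competition P = MC = 96, so Q = (132 − 96)/1 = 36.
In a 3-firm Cournot equilibrium, symmetry and the first-order condition give q = (132 − 96)/(4) = 9. So Q = 27 and P = 105.
DWL is the triangle between Q = 27 and Q = 36: ½·(36 − 27)·(105 − 96) = 40.5.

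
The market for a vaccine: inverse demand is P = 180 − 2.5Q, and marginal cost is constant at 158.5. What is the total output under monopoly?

The monopolist equates marginal revenue to marginal cost: 180 − 5Q = 158.5, so Q = 4.3. From demand, P = 169.25.

Q = 4.3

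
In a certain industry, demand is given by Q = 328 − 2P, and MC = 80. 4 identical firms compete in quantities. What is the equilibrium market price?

P = 96.8

Inverting demand: P = 164 − 0.5Q.
Cournot with 4 identical firms: the symmetric best-response condition is 164 − 2.5q = 80. Each firm produces q = 33.6, total output Q = 134.4, price P = 96.8.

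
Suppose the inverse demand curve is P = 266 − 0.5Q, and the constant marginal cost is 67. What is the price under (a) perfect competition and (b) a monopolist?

Perfect competition: P = MC = 67, so 266 − 0.5Q = 67 and Q = 398.
The monopolist equates marginal revenue to marginal cost: 266 − Q = 67, so Q = 199. From demand, P = 166.5.

Competition: P = 67; Monopoly: P = 166.5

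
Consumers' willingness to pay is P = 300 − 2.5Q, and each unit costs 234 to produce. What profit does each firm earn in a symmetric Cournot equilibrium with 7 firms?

π_i = 27.225

In a 7-firm Cournot equilibrium, symmetry and the first-order condition give q = (300 − 234)/(20) = 3.3. So Q = 23.1 and P = 242.25.
Each firm's profit = (242.25 − 234)·3.3 = 27.225.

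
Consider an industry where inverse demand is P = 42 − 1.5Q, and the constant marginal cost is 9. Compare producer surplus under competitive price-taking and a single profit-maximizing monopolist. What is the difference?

Producer surplus rises by 181.5

Competitive firms price at marginal cost: P = 9, giving Q = 22.
PS = (9 − 9)·22 = 0.
Monopoly sets MR = MC: 42 − 3Q = 9 ⇒ Q = 11, P = 42 − 1.5·11 = 25.5.
PS = (25.5 − 9)·11 = 181.5.
Change in producer surplus: 181.5 − 0 = 181.5.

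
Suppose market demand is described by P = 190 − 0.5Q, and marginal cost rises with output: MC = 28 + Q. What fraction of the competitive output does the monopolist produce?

Q_m/Q_c = 0.75

The monopolist equates marginal revenue to marginal cost: 190 − Q = 28 + Q, so Q = 81. From demand, P = 149.5.
Under competition P = MC: 190 − 0.5Q = 28 + Q ⇒ Q = 108, P = 136.
Ratio Q_m/Q_c = 81/108 = 0.75.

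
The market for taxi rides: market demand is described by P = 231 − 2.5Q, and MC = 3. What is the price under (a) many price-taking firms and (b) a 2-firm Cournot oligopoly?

Perfect competition: P = MC = 3, so 231 − 2.5Q = 3 and Q = 91.2.
In a 2-firm Cournot equilibrium, symmetry and the first-order condition give q = (231 − 3)/(7.5) = 30.4. So Q = 60.8 and P = 79.

Competition: P = 3; Cournot: P = 79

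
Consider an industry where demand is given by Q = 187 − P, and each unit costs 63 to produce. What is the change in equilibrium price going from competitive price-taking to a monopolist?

Inverting demand: P = 187 − Q.
Under competition P = MC = 63, so Q = (187 − 63)/1 = 124.
The monopolist equates marginal revenue to marginal cost: 187 − 2Q = 63, so Q = 62. From demand, P = 125.
Change in equilibrium price: 125 − 63 = 62.

P rises by 62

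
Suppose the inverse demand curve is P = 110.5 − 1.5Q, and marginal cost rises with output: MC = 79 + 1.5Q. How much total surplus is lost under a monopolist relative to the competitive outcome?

DWL = 18.375

Under competition P = MC: 110.5 − 1.5Q = 79 + 1.5Q ⇒ Q = 10.5, P = 94.75.
Monopoly sets MR = MC: 110.5 − 3Q = 79 + 1.5Q ⇒ Q = 7, P = 110.5 − 1.5·7 = 100.
CS = ½·(110.5 − 94.75)·10.5 = 1323/16; PS = (94.75·10.5 − 79·10.5 − ½·1.5·10.5²) = 1323/16; TS = 165.375.
CS = ½·(110.5 − 100)·7 = 36.75; PS = (100·7 − 79·7 − ½·1.5·7²) = 110.25; TS = 147.
DWL = 165.375 − 147 = 18.375.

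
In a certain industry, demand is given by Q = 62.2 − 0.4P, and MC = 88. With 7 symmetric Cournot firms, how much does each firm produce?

Inverting demand: P = 155.5 − 2.5Q.
In a 7-firm Cournot equilibrium, symmetry and the first-order condition give q = (155.5 − 88)/(20) = 3.375. So Q = 23.625 and P = 1543/16.

q_i = 3.375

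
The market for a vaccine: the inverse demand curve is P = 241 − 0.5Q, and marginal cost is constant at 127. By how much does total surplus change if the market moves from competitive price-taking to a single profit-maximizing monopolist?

Total surplus falls by 3249

Perfect competition: P = MC = 127, so 241 − 0.5Q = 127 and Q = 228.
CS = ½·(241 − 127)·228 = 12996; PS = (127 − 127)·228 = 0; TS = 12996.
Monopoly sets MR = MC: 241 − Q = 127 ⇒ Q = 114, P = 241 − 0.5·114 = 184.
CS = ½·(241 − 184)·114 = 3249; PS = (184 − 127)·114 = 6498; TS = 9747.
Change in total surplus: 9747 − 12996 = −3249.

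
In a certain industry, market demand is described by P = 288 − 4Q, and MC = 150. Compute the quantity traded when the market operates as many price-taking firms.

Competitive firms price at marginal cost: P = 150, giving Q = 34.5.

Q = 34.5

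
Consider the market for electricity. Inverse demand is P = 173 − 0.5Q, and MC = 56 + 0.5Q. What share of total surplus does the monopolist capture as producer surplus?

PS/TS = 0.75

Monopoly sets MR = MC: 173 − Q = 56 + 0.5Q ⇒ Q = 78, P = 173 − 0.5·78 = 134.
CS = ½·(173 − 134)·78 = 1521.
PS = P·Q − VC(Q) = 134·78 − (56·78 + ½·0.5·78²) = 4563.
Share captured = PS/TS = 4563/6084 = 0.75.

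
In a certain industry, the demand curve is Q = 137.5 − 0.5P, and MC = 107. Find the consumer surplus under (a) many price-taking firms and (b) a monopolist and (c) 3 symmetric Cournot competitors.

Competition: CS = 7056; Monopoly: CS = 1764; Cournot: CS = 3969

Inverting demand: P = 275 − 2Q.
Perfect competition: P = MC = 107, so 275 − 2Q = 107 and Q = 84.
CS = ½·(275 − 107)·84 = 7056.
The monopolist equates marginal revenue to marginal cost: 275 − 4Q = 107, so Q = 42. From demand, P = 191.
CS = ½·(275 − 191)·42 = 1764.
With 3 symmetric Cournot firms, each firm's FOC gives 275 − 8q = 107, so q = 21, Q = 3·21 = 63, and P = 149.
CS = ½·(275 − 149)·63 = 3969.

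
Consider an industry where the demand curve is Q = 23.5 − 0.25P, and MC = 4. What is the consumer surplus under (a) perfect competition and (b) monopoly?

Inverting demand: P = 94 − 4Q.
Competitive firms price at marginal cost: P = 4, giving Q = 22.5.
CS = ½·(94 − 4)·22.5 = 1012.5.
The monopolist equates marginal revenue to marginal cost: 94 − 8Q = 4, so Q = 11.25. From demand, P = 49.
CS = ½·(94 − 49)·11.25 = 253.125.

Competition: CS = 1012.5; Monopoly: CS = 253.125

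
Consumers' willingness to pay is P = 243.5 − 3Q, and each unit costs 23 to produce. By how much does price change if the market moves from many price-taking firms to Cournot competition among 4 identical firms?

P rises by 44.1

Perfect competition: P = MC = 23, so 243.5 − 3Q = 23 and Q = 73.5.
With 4 symmetric Cournot firms, each firm's FOC gives 243.5 − 15q = 23, so q = 14.7, Q = 4·14.7 = 58.8, and P = 67.1.
Change in price: 67.1 − 23 = 44.1.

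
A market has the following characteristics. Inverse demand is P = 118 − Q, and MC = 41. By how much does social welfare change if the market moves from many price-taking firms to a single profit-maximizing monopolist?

Social welfare falls by 741.125

Perfect competition: P = MC = 41, so 118 − Q = 41 and Q = 77.
CS = ½·(118 − 41)·77 = 2964.5; PS = (41 − 41)·77 = 0; TS = 2964.5.
The monopolist equates marginal revenue to marginal cost: 118 − 2Q = 41, so Q = 38.5. From demand, P = 79.5.
CS = ½·(118 − 79.5)·38.5 = 741.125; PS = (79.5 − 41)·38.5 = 1482.25; TS = 2223.375.
Change in social welfare: 2223.375 − 2964.5 = −741.125.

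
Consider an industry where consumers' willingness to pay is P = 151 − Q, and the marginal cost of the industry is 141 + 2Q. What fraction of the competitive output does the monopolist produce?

A monopolist chooses Q where MR = MC. MR = 151 − 2Q; setting this equal to 141 + 2Q gives Q = 2.5 and P = 148.5.
Under competition P = MC: 151 − Q = 141 + 2Q ⇒ Q = 10/3, P = 443/3.
Ratio Q_m/Q_c = 2.5/(10/3) = 0.75.

Q_m/Q_c = 0.75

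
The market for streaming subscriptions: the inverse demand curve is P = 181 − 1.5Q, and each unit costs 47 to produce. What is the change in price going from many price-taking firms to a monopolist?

Competitive firms price at marginal cost: P = 47, giving Q = 268/3.
Monopoly sets MR = MC: 181 − 3Q = 47 ⇒ Q = 134/3, P = 181 − 1.5·134/3 = 114.
Change in price: 114 − 47 = 67.

P rises by 67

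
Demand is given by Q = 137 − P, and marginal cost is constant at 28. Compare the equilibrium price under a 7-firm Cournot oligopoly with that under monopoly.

Inverting demand: P = 137 − Q.
With 7 symmetric Cournot firms, each firm's FOC gives 137 − 8q = 28, so q = 13.625, Q = 7·13.625 = 95.375, and P = 41.625.
The monopolist equates marginal revenue to marginal cost: 137 − 2Q = 28, so Q = 54.5. From demand, P = 82.5.

Cournot: P = 41.625; Monopoly: P = 82.5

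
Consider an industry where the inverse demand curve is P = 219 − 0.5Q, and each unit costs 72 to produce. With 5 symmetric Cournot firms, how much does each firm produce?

q_i = 49

In a 5-firm Cournot equilibrium, symmetry and the first-order condition give q = (219 − 72)/(3) = 49. So Q = 245 and P = 96.5.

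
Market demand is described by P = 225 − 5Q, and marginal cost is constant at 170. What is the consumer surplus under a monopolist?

CS = 75.625

The monopolist equates marginal revenue to marginal cost: 225 − 10Q = 170, so Q = 5.5. From demand, P = 197.5.
CS = ½·(225 − 197.5)·5.5 = 75.625.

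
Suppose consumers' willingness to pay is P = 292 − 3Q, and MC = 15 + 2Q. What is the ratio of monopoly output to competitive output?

Q_m/Q_c = 0.625

A monopolist chooses Q where MR = MC. MR = 292 − 6Q; setting this equal to 15 + 2Q gives Q = 34.625 and P = 188.125.
Competitive equilibrium sets price equal to marginal cost: 292 − 3Q = 15 + 2Q, so Q = 55.4 and P = 125.8.
Ratio Q_m/Q_c = 34.625/55.4 = 0.625.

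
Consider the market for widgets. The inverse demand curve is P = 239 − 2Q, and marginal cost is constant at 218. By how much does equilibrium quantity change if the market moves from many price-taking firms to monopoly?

Q falls by 5.25

Perfect competition: P = MC = 218, so 239 − 2Q = 218 and Q = 10.5.
Monopoly sets MR = MC: 239 − 4Q = 218 ⇒ Q = 5.25, P = 239 − 2·5.25 = 228.5.
Change in equilibrium quantity: 5.25 − 10.5 = −5.25.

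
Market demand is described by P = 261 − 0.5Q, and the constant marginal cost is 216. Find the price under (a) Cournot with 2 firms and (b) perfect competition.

Cournot: P = 231; Competition: P = 216

Cournot with 2 identical firms: the symmetric best-response condition is 261 − 1.5q = 216. Each firm produces q = 30, total output Q = 60, price P = 231.
Under competition P = MC = 216, so Q = (261 − 216)/0.5 = 90.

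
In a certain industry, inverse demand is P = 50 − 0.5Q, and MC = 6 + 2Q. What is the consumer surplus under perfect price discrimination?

A perfectly discriminating monopolist sells every unit with P(Q) ≥ MC(Q), so output equals the competitive quantity Q = 17.6. Each buyer pays their reservation price, so CS = 0 and the firm captures all surplus.
CS = 0.

CS = 0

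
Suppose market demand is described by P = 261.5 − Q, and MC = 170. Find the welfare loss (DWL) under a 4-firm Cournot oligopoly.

DWL = 167.445

Perfect competition: P = MC = 170, so 261.5 − Q = 170 and Q = 91.5.
In a 4-firm Cournot equilibrium, symmetry and the first-order condition give q = (261.5 − 170)/(5) = 18.3. So Q = 73.2 and P = 188.3.
DWL is the triangle between Q = 73.2 and Q = 91.5: ½·(91.5 − 73.2)·(188.3 − 170) = 167.445.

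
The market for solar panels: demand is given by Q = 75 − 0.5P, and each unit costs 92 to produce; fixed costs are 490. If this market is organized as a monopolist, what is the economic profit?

Profit = −69.5

Inverting demand: P = 150 − 2Q.
The monopolist equates marginal revenue to marginal cost: 150 − 4Q = 92, so Q = 14.5. From demand, P = 121.
Profit = (121 − 92)·14.5 − 490 = −69.5.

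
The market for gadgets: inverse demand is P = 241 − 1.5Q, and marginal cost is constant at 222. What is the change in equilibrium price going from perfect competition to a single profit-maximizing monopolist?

P rises by 9.5

Under competition P = MC = 222, so Q = (241 − 222)/1.5 = 38/3.
The monopolist equates marginal revenue to marginal cost: 241 − 3Q = 222, so Q = 19/3. From demand, P = 231.5.
Change in equilibrium price: 231.5 − 222 = 9.5.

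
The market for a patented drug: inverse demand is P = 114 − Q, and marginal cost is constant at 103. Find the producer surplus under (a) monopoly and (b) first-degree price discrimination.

Monopoly: PS = 30.25; Perfect PD: PS = 60.5

A monopolist chooses Q where MR = MC. MR = 114 − 2Q; setting this equal to 103 gives Q = 5.5 and P = 108.5.
PS = (108.5 − 103)·5.5 = 30.25.
With perfect price discrimination, output is the efficient level Q = 11 (where demand meets MC), but every buyer pays their willingness to pay: CS = 0 and PS = total surplus.
PS = ½·(114 − 103)·11 = 60.5.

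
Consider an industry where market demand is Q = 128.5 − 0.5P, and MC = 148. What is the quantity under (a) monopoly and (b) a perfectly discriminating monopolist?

Monopoly: Q = 27.25; Perfect PD: Q = 54.5

Inverting demand: P = 257 − 2Q.
Monopoly sets MR = MC: 257 − 4Q = 148 ⇒ Q = 27.25, P = 257 − 2·27.25 = 202.5.
A perfectly discriminating monopolist sells every unit with P(Q) ≥ MC(Q), so output equals the competitive quantity Q = 54.5. Each buyer pays their reservation price, so CS = 0 and the firm captures all surplus.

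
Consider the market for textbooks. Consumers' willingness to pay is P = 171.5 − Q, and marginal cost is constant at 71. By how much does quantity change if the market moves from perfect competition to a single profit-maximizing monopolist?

Q falls by 50.25

Under competition P = MC = 71, so Q = (171.5 − 71)/1 = 100.5.
The monopolist equates marginal revenue to marginal cost: 171.5 − 2Q = 71, so Q = 50.25. From demand, P = 121.25.
Change in quantity: 50.25 − 100.5 = −50.25.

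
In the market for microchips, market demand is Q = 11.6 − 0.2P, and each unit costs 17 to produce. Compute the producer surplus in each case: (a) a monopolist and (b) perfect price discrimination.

Inverting demand: P = 58 − 5Q.
A monopolist chooses Q where MR = MC. MR = 58 − 10Q; setting this equal to 17 gives Q = 4.1 and P = 37.5.
PS = (37.5 − 17)·4.1 = 84.05.
A perfectly discriminating monopolist sells every unit with P(Q) ≥ MC(Q), so output equals the competitive quantity Q = 8.2. Each buyer pays their reservation price, so CS = 0 and the firm captures all surplus.
PS = ½·(58 − 17)·8.2 = 168.1.

Monopoly: PS = 84.05; Perfect PD: PS = 168.1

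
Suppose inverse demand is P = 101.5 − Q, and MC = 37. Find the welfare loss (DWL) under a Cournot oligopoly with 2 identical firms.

DWL = 231.125

Competitive firms price at marginal cost: P = 37, giving Q = 64.5.
With 2 symmetric Cournot firms, each firm's FOC gives 101.5 − 3q = 37, so q = 21.5, Q = 2·21.5 = 43, and P = 58.5.
DWL is the triangle between Q = 43 and Q = 64.5: ½·(64.5 − 43)·(58.5 − 37) = 231.125.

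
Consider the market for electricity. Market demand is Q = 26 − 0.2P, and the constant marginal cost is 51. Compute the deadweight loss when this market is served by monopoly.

Inverting demand: P = 130 − 5Q.
Under competition P = MC = 51, so Q = (130 − 51)/5 = 15.8.
A monopolist chooses Q where MR = MC. MR = 130 − 10Q; setting this equal to 51 gives Q = 7.9 and P = 90.5.
DWL is the triangle between Q = 7.9 and Q = 15.8: ½·(15.8 − 7.9)·(90.5 − 51) = 156.025.

DWL = 156.025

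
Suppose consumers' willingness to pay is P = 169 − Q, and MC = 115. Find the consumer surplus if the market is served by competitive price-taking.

Competitive firms price at marginal cost: P = 115, giving Q = 54.
CS = ½·(169 − 115)·54 = 1458.

CS = 1458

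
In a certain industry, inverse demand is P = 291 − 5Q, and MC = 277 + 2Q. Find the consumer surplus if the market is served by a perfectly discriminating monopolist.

A perfectly discriminating monopolist sells every unit with P(Q) ≥ MC(Q), so output equals the competitive quantity Q = 2. Each buyer pays their reservation price, so CS = 0 and the firm captures all surplus.
CS = 0.

CS = 0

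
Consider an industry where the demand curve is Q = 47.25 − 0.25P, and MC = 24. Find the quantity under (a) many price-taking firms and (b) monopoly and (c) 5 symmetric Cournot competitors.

Competition: Q = 41.25; Monopoly: Q = 20.625; Cournot: Q = 34.375

Inverting demand: P = 189 − 4Q.
Competitive firms price at marginal cost: P = 24, giving Q = 41.25.
Monopoly sets MR = MC: 189 − 8Q = 24 ⇒ Q = 20.625, P = 189 − 4·20.625 = 106.5.
With 5 symmetric Cournot firms, each firm's FOC gives 189 − 24q = 24, so q = 6.875, Q = 5·6.875 = 34.375, and P = 51.5.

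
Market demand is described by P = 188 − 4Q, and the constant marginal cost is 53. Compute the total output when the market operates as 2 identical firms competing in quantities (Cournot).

Q = 22.5

Cournot with 2 identical firms: the symmetric best-response condition is 188 − 12q = 53. Each firm produces q = 11.25, total output Q = 22.5, price P = 98.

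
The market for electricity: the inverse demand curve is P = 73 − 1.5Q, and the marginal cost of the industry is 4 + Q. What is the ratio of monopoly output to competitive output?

The monopolist equates marginal revenue to marginal cost: 73 − 3Q = 4 + Q, so Q = 17.25. From demand, P = 47.125.
Under competition P = MC: 73 − 1.5Q = 4 + Q ⇒ Q = 27.6, P = 31.6.
Ratio Q_m/Q_c = 17.25/27.6 = 0.625.

Q_m/Q_c = 0.625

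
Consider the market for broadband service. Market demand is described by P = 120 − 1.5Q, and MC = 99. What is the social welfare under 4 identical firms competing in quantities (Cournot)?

Cournot with 4 identical firms: the symmetric best-response condition is 120 − 7.5q = 99. Each firm produces q = 2.8, total output Q = 11.2, price P = 103.2.
CS = ½·(120 − 103.2)·11.2 = 94.08; PS = (103.2 − 99)·11.2 = 47.04; TS = 141.12.

TS = 141.12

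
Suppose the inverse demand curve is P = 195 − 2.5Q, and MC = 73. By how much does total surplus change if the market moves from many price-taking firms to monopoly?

TS falls by 744.2

Perfect competition: P = MC = 73, so 195 − 2.5Q = 73 and Q = 48.8.
CS = ½·(195 − 73)·48.8 = 2976.8; PS = (73 − 73)·48.8 = 0; TS = 2976.8.
Monopoly sets MR = MC: 195 − 5Q = 73 ⇒ Q = 24.4, P = 195 − 2.5·24.4 = 134.
CS = ½·(195 − 134)·24.4 = 744.2; PS = (134 − 73)·24.4 = 1488.4; TS = 2232.6.
Change in total surplus: 2232.6 − 2976.8 = −744.2.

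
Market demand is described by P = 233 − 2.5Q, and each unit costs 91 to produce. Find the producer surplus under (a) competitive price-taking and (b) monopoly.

Perfect competition: P = MC = 91, so 233 − 2.5Q = 91 and Q = 56.8.
PS = (91 − 91)·56.8 = 0.
Monopoly sets MR = MC: 233 − 5Q = 91 ⇒ Q = 28.4, P = 233 − 2.5·28.4 = 162.
PS = (162 − 91)·28.4 = 2016.4.

Competition: PS = 0; Monopoly: PS = 2016.4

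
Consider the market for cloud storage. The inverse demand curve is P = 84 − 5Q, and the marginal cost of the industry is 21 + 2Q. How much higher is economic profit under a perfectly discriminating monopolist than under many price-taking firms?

Under competition P = MC: 84 − 5Q = 21 + 2Q ⇒ Q = 9, P = 39.
Profit = 39·9 − (21·9 + ½·2·9²) = 81.
With perfect price discrimination, output is the efficient level Q = 9 (where demand meets MC), but every buyer pays their willingness to pay: CS = 0 and PS = total surplus.
PS equals the full surplus area, 283.5. Profit = 283.5 = 283.5.
Change in economic profit: 283.5 − 81 = 202.5.

Economic profit rises by 202.5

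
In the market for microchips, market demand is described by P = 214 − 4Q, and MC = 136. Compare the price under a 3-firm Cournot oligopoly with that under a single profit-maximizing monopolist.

Cournot: P = 155.5; Monopoly: P = 175

In a 3-firm Cournot equilibrium, symmetry and the first-order condition give q = (214 − 136)/(16) = 4.875. So Q = 14.625 and P = 155.5.
Monopoly sets MR = MC: 214 − 8Q = 136 ⇒ Q = 9.75, P = 214 − 4·9.75 = 175.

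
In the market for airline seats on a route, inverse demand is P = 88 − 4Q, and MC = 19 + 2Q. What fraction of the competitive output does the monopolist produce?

A monopolist chooses Q where MR = MC. MR = 88 − 8Q; setting this equal to 19 + 2Q gives Q = 6.9 and P = 60.4.
Under competition P = MC: 88 − 4Q = 19 + 2Q ⇒ Q = 11.5, P = 42.
Ratio Q_m/Q_c = 6.9/11.5 = 0.6.

Q_m/Q_c = 0.6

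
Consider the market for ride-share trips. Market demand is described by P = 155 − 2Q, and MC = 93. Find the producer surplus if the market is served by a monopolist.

A monopolist chooses Q where MR = MC. MR = 155 − 4Q; setting this equal to 93 gives Q = 15.5 and P = 124.
PS = (124 − 93)·15.5 = 480.5.

PS = 480.5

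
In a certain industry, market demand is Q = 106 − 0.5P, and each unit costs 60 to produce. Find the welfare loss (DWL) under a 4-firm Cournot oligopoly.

Inverting demand: P = 212 − 2Q.
Perfect competition: P = MC = 60, so 212 − 2Q = 60 and Q = 76.
With 4 symmetric Cournot firms, each firm's FOC gives 212 − 10q = 60, so q = 15.2, Q = 4·15.2 = 60.8, and P = 90.4.
DWL is the triangle between Q = 60.8 and Q = 76: ½·(76 − 60.8)·(90.4 − 60) = 231.04.

DWL = 231.04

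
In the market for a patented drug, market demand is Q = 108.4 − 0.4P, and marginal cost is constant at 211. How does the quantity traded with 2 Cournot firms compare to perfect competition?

Cournot: Q = 16; Competition: Q = 24

Inverting demand: P = 271 − 2.5Q.
In a 2-firm Cournot equilibrium, symmetry and the first-order condition give q = (271 − 211)/(7.5) = 8. So Q = 16 and P = 231.
Under competition P = MC = 211, so Q = (271 − 211)/2.5 = 24.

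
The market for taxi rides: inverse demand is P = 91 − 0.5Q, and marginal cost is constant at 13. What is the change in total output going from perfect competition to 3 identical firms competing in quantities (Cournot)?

Q falls by 39

Under competition P = MC = 13, so Q = (91 − 13)/0.5 = 156.
Cournot with 3 identical firms: the symmetric best-response condition is 91 − 2q = 13. Each firm produces q = 39, total output Q = 117, price P = 32.5.
Change in total output: 117 − 156 = −39.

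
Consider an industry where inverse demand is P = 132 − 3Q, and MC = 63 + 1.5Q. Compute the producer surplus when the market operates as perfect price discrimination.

Under first-degree price discrimination the firm charges each unit its demand price and produces up to where P = MC, i.e. Q = 46/3. Consumer surplus is zero; producer surplus equals total surplus.
PS = ½·(132 − 63)·46/3 = 529.

PS = 529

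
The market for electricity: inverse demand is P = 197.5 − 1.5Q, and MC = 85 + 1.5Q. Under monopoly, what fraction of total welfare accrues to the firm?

PS/TS = 0.75

Monopoly sets MR = MC: 197.5 − 3Q = 85 + 1.5Q ⇒ Q = 25, P = 197.5 − 1.5·25 = 160.
CS = ½·(197.5 − 160)·25 = 468.75.
PS = P·Q − VC(Q) = 160·25 − (85·25 + ½·1.5·25²) = 1406.25.
Share captured = PS/TS = 1406.25/1875 = 0.75.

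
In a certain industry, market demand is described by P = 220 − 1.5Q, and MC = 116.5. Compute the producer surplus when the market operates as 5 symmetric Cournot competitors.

Cournot with 5 identical firms: the symmetric best-response condition is 220 − 9q = 116.5. Each firm produces q = 11.5, total output Q = 57.5, price P = 133.75.
PS = (133.75 − 116.5)·57.5 = 991.875.

PS = 991.875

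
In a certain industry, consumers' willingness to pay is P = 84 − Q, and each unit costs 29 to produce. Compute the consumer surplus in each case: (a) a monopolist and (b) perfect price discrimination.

Monopoly sets MR = MC: 84 − 2Q = 29 ⇒ Q = 27.5, P = 84 − 27.5 = 56.5.
CS = ½·(84 − 56.5)·27.5 = 378.125.
A perfectly discriminating monopolist sells every unit with P(Q) ≥ MC(Q), so output equals the competitive quantity Q = 55. Each buyer pays their reservation price, so CS = 0 and the firm captures all surplus.
CS = 0.

Monopoly: CS = 378.125; Perfect PD: CS = 0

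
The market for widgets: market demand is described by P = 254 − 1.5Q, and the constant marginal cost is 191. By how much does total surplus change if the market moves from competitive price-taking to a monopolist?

TS falls by 330.75

Perfect competition: P = MC = 191, so 254 − 1.5Q = 191 and Q = 42.
CS = ½·(254 − 191)·42 = 1323; PS = (191 − 191)·42 = 0; TS = 1323.
A monopolist chooses Q where MR = MC. MR = 254 − 3Q; setting this equal to 191 gives Q = 21 and P = 222.5.
CS = ½·(254 − 222.5)·21 = 330.75; PS = (222.5 − 191)·21 = 661.5; TS = 992.25.
Change in total surplus: 992.25 − 1323 = −330.75.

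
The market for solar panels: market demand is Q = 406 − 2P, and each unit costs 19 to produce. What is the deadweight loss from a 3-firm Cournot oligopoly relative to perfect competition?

DWL = 2116

Inverting demand: P = 203 − 0.5Q.
Under competition P = MC = 19, so Q = (203 − 19)/0.5 = 368.
In a 3-firm Cournot equilibrium, symmetry and the first-order condition give q = (203 − 19)/(2) = 92. So Q = 276 and P = 65.
DWL is the triangle between Q = 276 and Q = 368: ½·(368 − 276)·(65 − 19) = 2116.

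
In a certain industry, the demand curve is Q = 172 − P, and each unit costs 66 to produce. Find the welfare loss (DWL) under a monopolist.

Inverting demand: P = 172 − Q.
Perfect competition: P = MC = 66, so 172 − Q = 66 and Q = 106.
The monopolist equates marginal revenue to marginal cost: 172 − 2Q = 66, so Q = 53. From demand, P = 119.
DWL is the triangle between Q = 53 and Q = 106: ½·(106 − 53)·(119 − 66) = 1404.5.

DWL = 1404.5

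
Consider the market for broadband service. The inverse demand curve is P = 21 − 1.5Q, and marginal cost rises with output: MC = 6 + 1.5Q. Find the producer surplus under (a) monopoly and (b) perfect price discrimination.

Monopoly: PS = 25; Perfect PD: PS = 37.5

A monopolist chooses Q where MR = MC. MR = 21 − 3Q; setting this equal to 6 + 1.5Q gives Q = 10/3 and P = 16.
PS = P·Q − VC(Q) = 16·10/3 − (6·10/3 + ½·1.5·(10/3)²) = 25.
A perfectly discriminating monopolist sells every unit with P(Q) ≥ MC(Q), so output equals the competitive quantity Q = 5. Each buyer pays their reservation price, so CS = 0 and the firm captures all surplus.
PS = ½·(21 − 6)·5 = 37.5.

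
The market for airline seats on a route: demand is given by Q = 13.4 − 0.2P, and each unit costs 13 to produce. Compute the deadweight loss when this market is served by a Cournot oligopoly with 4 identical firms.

DWL = 11.664

Inverting demand: P = 67 − 5Q.
Competitive firms price at marginal cost: P = 13, giving Q = 10.8.
Cournot with 4 identical firms: the symmetric best-response condition is 67 − 25q = 13. Each firm produces q = 2.16, total output Q = 8.64, price P = 23.8.
DWL is the triangle between Q = 8.64 and Q = 10.8: ½·(10.8 − 8.64)·(23.8 − 13) = 11.664.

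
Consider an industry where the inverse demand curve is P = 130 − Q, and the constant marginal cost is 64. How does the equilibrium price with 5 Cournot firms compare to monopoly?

With 5 symmetric Cournot firms, each firm's FOC gives 130 − 6q = 64, so q = 11, Q = 5·11 = 55, and P = 75.
Monopoly sets MR = MC: 130 − 2Q = 64 ⇒ Q = 33, P = 130 − 33 = 97.

Cournot: P = 75; Monopoly: P = 97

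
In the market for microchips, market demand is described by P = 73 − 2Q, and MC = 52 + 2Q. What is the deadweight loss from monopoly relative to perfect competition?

DWL = 6.125

Competitive equilibrium sets price equal to marginal cost: 73 − 2Q = 52 + 2Q, so Q = 5.25 and P = 62.5.
Monopoly sets MR = MC: 73 − 4Q = 52 + 2Q ⇒ Q = 3.5, P = 73 − 2·3.5 = 66.
CS = ½·(73 − 62.5)·5.25 = 441/16; PS = (62.5·5.25 − 52·5.25 − ½·2·5.25²) = 441/16; TS = 55.125.
CS = ½·(73 − 66)·3.5 = 12.25; PS = (66·3.5 − 52·3.5 − ½·2·3.5²) = 36.75; TS = 49.
DWL = 55.125 − 49 = 6.125.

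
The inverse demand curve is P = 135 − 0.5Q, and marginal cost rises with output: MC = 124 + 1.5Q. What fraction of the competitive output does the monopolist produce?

The monopolist equates marginal revenue to marginal cost: 135 − Q = 124 + 1.5Q, so Q = 4.4. From demand, P = 132.8.
Competitive equilibrium sets price equal to marginal cost: 135 − 0.5Q = 124 + 1.5Q, so Q = 5.5 and P = 132.25.
Ratio Q_m/Q_c = 4.4/5.5 = 0.8.

Q_m/Q_c = 0.8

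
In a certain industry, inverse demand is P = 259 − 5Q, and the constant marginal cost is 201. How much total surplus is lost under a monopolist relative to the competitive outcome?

Competitive firms price at marginal cost: P = 201, giving Q = 11.6.
Monopoly sets MR = MC: 259 − 10Q = 201 ⇒ Q = 5.8, P = 259 − 5·5.8 = 230.
DWL is the triangle between Q = 5.8 and Q = 11.6: ½·(11.6 − 5.8)·(230 − 201) = 84.1.

DWL = 84.1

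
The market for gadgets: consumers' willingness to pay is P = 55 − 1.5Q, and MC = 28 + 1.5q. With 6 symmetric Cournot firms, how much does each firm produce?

With 6 symmetric Cournot firms, each firm's FOC gives 55 − 10.5q = 28 + 1.5q, so q = 2.25, Q = 6·2.25 = 13.5, and P = 34.75.

q_i = 2.25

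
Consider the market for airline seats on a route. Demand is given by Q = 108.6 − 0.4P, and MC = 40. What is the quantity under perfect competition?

Q = 92.6

Inverting demand: P = 271.5 − 2.5Q.
Perfect competition: P = MC = 40, so 271.5 − 2.5Q = 40 and Q = 92.6.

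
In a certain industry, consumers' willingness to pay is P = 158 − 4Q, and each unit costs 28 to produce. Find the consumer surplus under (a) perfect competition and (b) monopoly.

Competition: CS = 2112.5; Monopoly: CS = 528.125

Under competition P = MC = 28, so Q = (158 − 28)/4 = 32.5.
CS = ½·(158 − 28)·32.5 = 2112.5.
The monopolist equates marginal revenue to marginal cost: 158 − 8Q = 28, so Q = 16.25. From demand, P = 93.
CS = ½·(158 − 93)·16.25 = 528.125.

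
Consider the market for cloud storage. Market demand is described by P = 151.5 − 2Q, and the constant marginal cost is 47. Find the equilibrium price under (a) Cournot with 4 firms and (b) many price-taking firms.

Cournot: P = 67.9; Competition: P = 47

With 4 symmetric Cournot firms, each firm's FOC gives 151.5 − 10q = 47, so q = 10.45, Q = 4·10.45 = 41.8, and P = 67.9.
Competitive firms price at marginal cost: P = 47, giving Q = 52.25.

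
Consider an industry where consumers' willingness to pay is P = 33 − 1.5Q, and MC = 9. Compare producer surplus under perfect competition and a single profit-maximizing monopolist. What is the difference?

Under competition P = MC = 9, so Q = (33 − 9)/1.5 = 16.
PS = (9 − 9)·16 = 0.
Monopoly sets MR = MC: 33 − 3Q = 9 ⇒ Q = 8, P = 33 − 1.5·8 = 21.
PS = (21 − 9)·8 = 96.
Change in producer surplus: 96 − 0 = 96.

PS rises by 96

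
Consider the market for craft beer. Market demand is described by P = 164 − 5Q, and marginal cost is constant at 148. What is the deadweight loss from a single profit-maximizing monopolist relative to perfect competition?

Under competition P = MC = 148, so Q = (164 − 148)/5 = 3.2.
A monopolist chooses Q where MR = MC. MR = 164 − 10Q; setting this equal to 148 gives Q = 1.6 and P = 156.
DWL is the triangle between Q = 1.6 and Q = 3.2: ½·(3.2 − 1.6)·(156 − 148) = 6.4.

DWL = 6.4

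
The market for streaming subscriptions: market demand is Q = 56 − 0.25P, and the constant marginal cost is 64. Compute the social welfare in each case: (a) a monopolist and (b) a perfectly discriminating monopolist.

Monopoly: TS = 2400; Perfect PD: TS = 3200

Inverting demand: P = 224 − 4Q.
The monopolist equates marginal revenue to marginal cost: 224 − 8Q = 64, so Q = 20. From demand, P = 144.
CS = ½·(224 − 144)·20 = 800; PS = (144 − 64)·20 = 1600; TS = 2400.
Under first-degree price discrimination the firm charges each unit its demand price and produces up to where P = MC, i.e. Q = 40. Consumer surplus is zero; producer surplus equals total surplus.
TS = 3200 (equal to competitive TS).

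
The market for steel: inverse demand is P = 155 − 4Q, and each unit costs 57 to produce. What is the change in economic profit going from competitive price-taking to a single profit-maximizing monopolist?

Economic profit rises by 600.25

Perfect competition: P = MC = 57, so 155 − 4Q = 57 and Q = 24.5.
Profit = (57 − 57)·24.5 = 0.
A monopolist chooses Q where MR = MC. MR = 155 − 8Q; setting this equal to 57 gives Q = 12.25 and P = 106.
Profit = (106 − 57)·12.25 = 600.25.
Change in economic profit: 600.25 − 0 = 600.25.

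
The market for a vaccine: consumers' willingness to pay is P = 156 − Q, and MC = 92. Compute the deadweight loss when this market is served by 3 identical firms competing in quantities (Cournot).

Perfect competition: P = MC = 92, so 156 − Q = 92 and Q = 64.
With 3 symmetric Cournot firms, each firm's FOC gives 156 − 4q = 92, so q = 16, Q = 3·16 = 48, and P = 108.
DWL is the triangle between Q = 48 and Q = 64: ½·(64 − 48)·(108 − 92) = 128.

DWL = 128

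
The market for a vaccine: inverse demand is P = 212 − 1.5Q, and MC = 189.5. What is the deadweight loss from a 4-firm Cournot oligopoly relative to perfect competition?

Under competition P = MC = 189.5, so Q = (212 − 189.5)/1.5 = 15.
Cournot with 4 identical firms: the symmetric best-response condition is 212 − 7.5q = 189.5. Each firm produces q = 3, total output Q = 12, price P = 194.
DWL is the triangle between Q = 12 and Q = 15: ½·(15 − 12)·(194 − 189.5) = 6.75.

DWL = 6.75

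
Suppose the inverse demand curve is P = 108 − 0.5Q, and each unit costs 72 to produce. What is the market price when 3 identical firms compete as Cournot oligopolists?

P = 81

In a 3-firm Cournot equilibrium, symmetry and the first-order condition give q = (108 − 72)/(2) = 18. So Q = 54 and P = 81.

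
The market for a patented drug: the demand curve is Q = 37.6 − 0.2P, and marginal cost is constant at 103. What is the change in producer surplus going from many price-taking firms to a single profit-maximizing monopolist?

Inverting demand: P = 188 − 5Q.
Perfect competition: P = MC = 103, so 188 − 5Q = 103 and Q = 17.
PS = (103 − 103)·17 = 0.
A monopolist chooses Q where MR = MC. MR = 188 − 10Q; setting this equal to 103 gives Q = 8.5 and P = 145.5.
PS = (145.5 − 103)·8.5 = 361.25.
Change in producer surplus: 361.25 − 0 = 361.25.

Producer surplus rises by 361.25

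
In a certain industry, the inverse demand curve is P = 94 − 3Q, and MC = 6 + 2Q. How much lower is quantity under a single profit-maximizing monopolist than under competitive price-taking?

Quantity falls by 6.6

Competitive equilibrium sets price equal to marginal cost: 94 − 3Q = 6 + 2Q, so Q = 17.6 and P = 41.2.
The monopolist equates marginal revenue to marginal cost: 94 − 6Q = 6 + 2Q, so Q = 11. From demand, P = 61.
Change in quantity: 11 − 17.6 = −6.6.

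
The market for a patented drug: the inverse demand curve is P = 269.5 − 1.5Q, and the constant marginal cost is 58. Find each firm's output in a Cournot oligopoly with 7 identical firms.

q_i = 17.625

With 7 symmetric Cournot firms, each firm's FOC gives 269.5 − 12q = 58, so q = 17.625, Q = 7·17.625 = 123.375, and P = 1351/16.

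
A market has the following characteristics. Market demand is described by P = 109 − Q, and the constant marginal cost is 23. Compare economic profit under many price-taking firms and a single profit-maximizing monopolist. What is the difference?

Under competition P = MC = 23, so Q = (109 − 23)/1 = 86.
Profit = (23 − 23)·86 = 0.
The monopolist equates marginal revenue to marginal cost: 109 − 2Q = 23, so Q = 43. From demand, P = 66.
Profit = (66 − 23)·43 = 1849.
Change in economic profit: 1849 − 0 = 1849.

π rises by 1849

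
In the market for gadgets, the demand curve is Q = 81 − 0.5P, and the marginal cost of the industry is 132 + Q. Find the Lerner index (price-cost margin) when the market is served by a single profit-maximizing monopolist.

Inverting demand: P = 162 − 2Q.
The monopolist equates marginal revenue to marginal cost: 162 − 4Q = 132 + Q, so Q = 6. From demand, P = 150.
Lerner index = (P − MC)/P = (150 − 138)/150 = 0.08.

Lerner index = 0.08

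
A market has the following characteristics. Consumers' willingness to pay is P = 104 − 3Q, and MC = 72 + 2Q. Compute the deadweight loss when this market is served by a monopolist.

DWL = 14.4

Under competition P = MC: 104 − 3Q = 72 + 2Q ⇒ Q = 6.4, P = 84.8.
A monopolist chooses Q where MR = MC. MR = 104 − 6Q; setting this equal to 72 + 2Q gives Q = 4 and P = 92.
CS = ½·(104 − 84.8)·6.4 = 61.44; PS = (84.8·6.4 − 72·6.4 − ½·2·6.4²) = 40.96; TS = 102.4.
CS = ½·(104 − 92)·4 = 24; PS = (92·4 − 72·4 − ½·2·4²) = 64; TS = 88.
DWL = 102.4 − 88 = 14.4.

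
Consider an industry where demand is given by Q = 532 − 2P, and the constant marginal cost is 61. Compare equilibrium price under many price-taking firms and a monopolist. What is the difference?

P rises by 102.5

Inverting demand: P = 266 − 0.5Q.
Under competition P = MC = 61, so Q = (266 − 61)/0.5 = 410.
A monopolist chooses Q where MR = MC. MR = 266 − Q; setting this equal to 61 gives Q = 205 and P = 163.5.
Change in equilibrium price: 163.5 − 61 = 102.5.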